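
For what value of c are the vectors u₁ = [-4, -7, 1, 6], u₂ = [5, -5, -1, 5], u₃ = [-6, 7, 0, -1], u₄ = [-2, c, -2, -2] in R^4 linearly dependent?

c = 14

Dependence holds iff the 4×4 matrix [u₁ u₂ u₃ u₄] is singular.
Expanding, det = 910 - 65*c.
This vanishes exactly when c = 14.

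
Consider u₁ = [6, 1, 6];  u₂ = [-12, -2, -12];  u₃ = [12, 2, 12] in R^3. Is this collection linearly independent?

Place the vectors as rows of a 3×3 matrix and reduce to echelon form.
The reduction yields 1 nonzero row, so the rank is 1.
Since rank 1 < 3, the set is linearly dependent.

linearly dependent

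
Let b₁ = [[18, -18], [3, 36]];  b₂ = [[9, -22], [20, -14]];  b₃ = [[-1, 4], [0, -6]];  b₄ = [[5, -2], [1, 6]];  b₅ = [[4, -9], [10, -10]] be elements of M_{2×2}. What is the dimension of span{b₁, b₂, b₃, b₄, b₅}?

Pass to coordinate vectors with respect to the basis {E₁₁, E₁₂, E₂₁, E₂₂}.
Apply Gaussian elimination to the matrix whose rows are b₁, b₂, b₃, b₄, b₅.
The echelon form has 3 nonzero rows, so the rank is 3.
(With 5 elements in a 4-dimensional space the rank is at most 4.)

dim = 3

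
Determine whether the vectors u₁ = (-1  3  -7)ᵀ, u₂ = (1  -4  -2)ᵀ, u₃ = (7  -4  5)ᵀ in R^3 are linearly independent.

linearly independent

Place the vectors as rows of a 3×3 matrix and reduce to echelon form.
The reduction yields 3 nonzero rows, so the rank is 3.
Since rank = 3 (the number of vectors), the set is linearly independent.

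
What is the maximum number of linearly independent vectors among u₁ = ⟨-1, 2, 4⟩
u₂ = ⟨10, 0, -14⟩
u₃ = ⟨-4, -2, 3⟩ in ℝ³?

Row-reduce the 3×3 matrix with these as rows.
Exactly 2 pivots survive; hence the rank is 2.

2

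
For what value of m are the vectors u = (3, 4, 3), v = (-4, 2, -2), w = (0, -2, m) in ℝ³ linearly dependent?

The vectors are dependent exactly when the determinant of the matrix with rows u, v, w vanishes.
Cofactor expansion gives det = 22*m + 12.
This vanishes exactly when m = -6/11.

m = -6/11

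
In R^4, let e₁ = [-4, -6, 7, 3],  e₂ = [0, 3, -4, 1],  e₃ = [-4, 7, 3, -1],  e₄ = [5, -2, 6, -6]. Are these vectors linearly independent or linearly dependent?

The matrix [e₁|e₂|e₃|e₄] has determinant -355.
A nonzero determinant means the columns are linearly independent.

linearly independent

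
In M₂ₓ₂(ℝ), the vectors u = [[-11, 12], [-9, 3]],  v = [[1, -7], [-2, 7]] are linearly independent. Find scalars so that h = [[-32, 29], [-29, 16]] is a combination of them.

h = 3u + v

Identify each element with its coordinate vector in ℝ⁴ via {E₁₁, E₁₂, E₂₁, E₂₂}.
Since u, v are independent, the coefficients expressing h are uniquely determined by a linear system.
Back-substitution yields (c₁, c₂) = (3, 1).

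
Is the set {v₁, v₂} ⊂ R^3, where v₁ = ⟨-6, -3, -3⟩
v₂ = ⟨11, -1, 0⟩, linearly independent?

linearly independent

Place the vectors as rows of a 2×3 matrix and reduce to echelon form.
The reduction yields 2 nonzero rows, so the rank is 2.
Since rank = 2 (the number of vectors), the set is linearly independent.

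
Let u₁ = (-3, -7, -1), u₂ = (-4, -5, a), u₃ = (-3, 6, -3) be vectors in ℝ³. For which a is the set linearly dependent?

a = -2

The vectors are dependent exactly when the determinant of the matrix with rows u₁, u₂, u₃ vanishes.
Expanding, det = 39*a + 78.
This vanishes exactly when a = -2.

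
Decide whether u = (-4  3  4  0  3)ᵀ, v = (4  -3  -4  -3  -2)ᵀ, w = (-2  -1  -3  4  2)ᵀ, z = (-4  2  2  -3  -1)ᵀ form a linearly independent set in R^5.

Row-reduce the matrix whose columns are u, v, w, z.
The reduction yields 4 nonzero rows, so the rank is 4.
Since rank = 4 (the number of vectors), the set is linearly independent.

linearly independent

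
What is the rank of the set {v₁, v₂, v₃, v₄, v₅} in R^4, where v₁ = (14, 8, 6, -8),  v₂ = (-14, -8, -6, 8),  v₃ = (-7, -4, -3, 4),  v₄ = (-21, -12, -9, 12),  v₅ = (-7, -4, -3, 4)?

1

Form the matrix with v₁, v₂, v₃, v₄, v₅ as columns and reduce.
Exactly 1 pivot survives; hence the rank is 1.
(With 5 elements in a 4-dimensional space the rank is at most 4.)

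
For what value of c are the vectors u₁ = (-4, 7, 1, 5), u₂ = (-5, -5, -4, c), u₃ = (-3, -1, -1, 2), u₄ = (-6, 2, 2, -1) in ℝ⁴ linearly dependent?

Dependence holds iff the 4×4 matrix [u₁ u₂ u₃ u₄] is singular.
Cofactor expansion gives det = 72*c - 387.
This vanishes exactly when c = 43/8.

c = 43/8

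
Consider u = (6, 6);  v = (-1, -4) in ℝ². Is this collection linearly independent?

Place the vectors as rows of a 2×2 matrix and reduce to echelon form.
The reduction yields 2 nonzero rows, so the rank is 2.
Since rank = 2 (the number of vectors), the set is linearly independent.

linearly independent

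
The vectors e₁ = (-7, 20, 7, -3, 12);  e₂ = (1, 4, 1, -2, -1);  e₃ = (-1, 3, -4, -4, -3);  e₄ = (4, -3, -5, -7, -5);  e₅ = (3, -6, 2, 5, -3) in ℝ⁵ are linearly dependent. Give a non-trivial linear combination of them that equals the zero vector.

Write the vectors as columns of a matrix and find a nonzero vector in its null space.
The free variable yields coefficients (1, -2, 1, 1, 2) (any nonzero multiple also works).

e₁ - 2e₂ + e₃ + e₄ + 2e₅ = 0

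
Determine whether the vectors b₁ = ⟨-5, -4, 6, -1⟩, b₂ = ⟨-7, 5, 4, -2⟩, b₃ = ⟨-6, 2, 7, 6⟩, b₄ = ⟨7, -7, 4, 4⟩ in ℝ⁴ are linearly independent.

Form the 4×4 matrix with these as columns; its determinant is 2620.
A nonzero determinant means the columns are linearly independent.

linearly independent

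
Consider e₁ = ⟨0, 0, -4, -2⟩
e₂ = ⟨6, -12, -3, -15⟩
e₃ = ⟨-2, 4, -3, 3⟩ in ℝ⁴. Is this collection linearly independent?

linearly dependent

Place the vectors as rows of a 3×4 matrix and reduce to echelon form.
The reduction yields 2 nonzero rows, so the rank is 2.
Since rank 2 < 3, the set is linearly dependent.
Indeed 3e₁ - e₂ - 3e₃ = 0.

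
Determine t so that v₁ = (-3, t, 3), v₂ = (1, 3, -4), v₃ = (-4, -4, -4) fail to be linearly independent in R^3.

Place the vectors as rows of a 3×3 matrix; dependence ⇔ determinant zero.
Cofactor expansion gives det = 20*t + 108.
Solving 20*t + 108 = 0 yields t = -27/5.

t = -27/5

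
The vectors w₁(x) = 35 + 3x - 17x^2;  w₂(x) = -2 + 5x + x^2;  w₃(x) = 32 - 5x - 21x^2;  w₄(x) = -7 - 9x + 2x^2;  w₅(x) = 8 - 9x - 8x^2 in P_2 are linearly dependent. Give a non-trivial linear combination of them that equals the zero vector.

Take coordinates with respect to {1, x, x^2}.
Solve the homogeneous system with w₁, w₂, w₃, w₄, w₅ as columns by row-reducing the coefficient matrix.
A generator of the null space is (2, 5, -1, 4, 0).

2w₁ + 5w₂ - w₃ + 4w₄ = 0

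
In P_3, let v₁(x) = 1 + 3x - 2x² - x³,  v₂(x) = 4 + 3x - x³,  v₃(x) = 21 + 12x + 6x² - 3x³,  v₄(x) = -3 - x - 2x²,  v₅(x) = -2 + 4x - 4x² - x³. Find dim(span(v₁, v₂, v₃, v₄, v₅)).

Represent each element by its coordinate vector in ℝ⁴.
Put the 4×5 matrix [v₁|v₂|v₃|v₄|v₅] into echelon form.
The echelon form has 3 nonzero rows, so the rank is 3.
(With 5 elements in a 4-dimensional space the rank is at most 4.)

3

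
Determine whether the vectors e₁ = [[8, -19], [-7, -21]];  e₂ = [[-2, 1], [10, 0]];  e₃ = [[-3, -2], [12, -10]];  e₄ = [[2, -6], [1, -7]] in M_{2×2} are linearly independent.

Take coordinates with respect to the standard basis {E₁₁, E₁₂, E₂₁, E₂₂}.
Form the 4×4 matrix with these as columns; its determinant is 0.
A zero determinant means the columns are linearly dependent.
Indeed e₁ + e₂ - 3e₄ = 0.

linearly dependent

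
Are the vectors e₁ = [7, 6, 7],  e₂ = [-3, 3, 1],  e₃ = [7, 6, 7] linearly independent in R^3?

linearly dependent

Two of the vectors are equal, giving an immediate dependence.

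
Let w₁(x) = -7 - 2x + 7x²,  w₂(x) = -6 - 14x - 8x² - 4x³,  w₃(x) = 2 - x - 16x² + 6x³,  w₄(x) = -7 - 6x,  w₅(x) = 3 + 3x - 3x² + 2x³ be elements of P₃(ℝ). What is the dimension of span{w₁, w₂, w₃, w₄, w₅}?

3

Represent each element by its coordinate vector in ℝ⁴.
Row-reduce the 5×4 matrix with these as rows.
Exactly 3 pivots survive; hence the rank is 3.
(With 5 elements in a 4-dimensional space the rank is at most 4.)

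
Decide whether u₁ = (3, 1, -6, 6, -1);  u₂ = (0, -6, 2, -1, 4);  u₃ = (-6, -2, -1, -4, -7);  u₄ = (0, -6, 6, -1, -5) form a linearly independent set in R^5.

Row-reduce the matrix whose columns are u₁, u₂, u₃, u₄.
The reduction yields 4 nonzero rows, so the rank is 4.
Since rank = 4 (the number of vectors), the set is linearly independent.

linearly independent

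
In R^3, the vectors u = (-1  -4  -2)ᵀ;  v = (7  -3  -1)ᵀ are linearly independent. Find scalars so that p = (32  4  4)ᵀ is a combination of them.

Set up the augmented matrix [u | v | p] and row-reduce.
Back-substitution yields (c₁, c₂) = (-4, 4).

p = -4u + 4v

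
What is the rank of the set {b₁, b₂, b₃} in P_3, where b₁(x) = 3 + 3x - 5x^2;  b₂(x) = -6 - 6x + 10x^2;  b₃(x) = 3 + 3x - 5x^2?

Represent each element by its coordinate vector in ℝ⁴.
Row-reduce the 3×4 matrix with these as rows.
There is 1 pivot column, so rank = 1.

1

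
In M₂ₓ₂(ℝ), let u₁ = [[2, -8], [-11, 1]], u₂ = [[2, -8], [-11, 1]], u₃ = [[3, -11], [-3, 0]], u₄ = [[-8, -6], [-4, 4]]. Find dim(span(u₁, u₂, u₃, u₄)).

Represent each element by its coordinate vector in ℝ⁴.
Row-reduce the 4×4 matrix with these as rows.
The echelon form has 3 nonzero rows, so the rank is 3.

dim = 3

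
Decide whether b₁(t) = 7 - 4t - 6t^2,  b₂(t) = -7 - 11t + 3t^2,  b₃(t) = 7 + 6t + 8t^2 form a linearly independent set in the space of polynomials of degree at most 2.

linearly independent

Write each element as a coordinate vector in ℝ³ using {1, t, t^2}.
Row-reduce the matrix whose columns are b₁, b₂, b₃.
The reduction yields 3 nonzero rows, so the rank is 3.
Since rank = 3 (the number of vectors), the set is linearly independent.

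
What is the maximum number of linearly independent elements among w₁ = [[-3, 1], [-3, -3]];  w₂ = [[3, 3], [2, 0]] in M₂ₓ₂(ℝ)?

Represent each element by its coordinate vector in ℝ⁴.
Row-reduce the 2×4 matrix with these as rows.
There are 2 pivot columns, so rank = 2.

2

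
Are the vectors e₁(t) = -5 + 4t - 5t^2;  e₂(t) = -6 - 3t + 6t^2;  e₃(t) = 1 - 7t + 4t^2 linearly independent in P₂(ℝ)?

Take coordinates with respect to the standard basis {1, t, t^2}.
Row-reduce the matrix whose columns are e₁, e₂, e₃.
The reduction yields 3 nonzero rows, so the rank is 3.
Since rank = 3 (the number of vectors), the set is linearly independent.

linearly independent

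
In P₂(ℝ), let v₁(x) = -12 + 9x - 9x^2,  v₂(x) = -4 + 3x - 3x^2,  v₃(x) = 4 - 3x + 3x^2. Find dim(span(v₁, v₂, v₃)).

1

Use coordinates relative to {1, x, x^2}.
Apply Gaussian elimination to the matrix whose rows are v₁, v₂, v₃.
Reduction leaves 1 leading entry, giving rank 1.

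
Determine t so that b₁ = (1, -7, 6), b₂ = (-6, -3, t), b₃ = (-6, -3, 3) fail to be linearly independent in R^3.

The set is linearly dependent precisely when det[b₁; b₂; b₃] = 0.
Cofactor expansion gives det = 45*t - 135.
Solving 45*t - 135 = 0 yields t = 3.

t = 3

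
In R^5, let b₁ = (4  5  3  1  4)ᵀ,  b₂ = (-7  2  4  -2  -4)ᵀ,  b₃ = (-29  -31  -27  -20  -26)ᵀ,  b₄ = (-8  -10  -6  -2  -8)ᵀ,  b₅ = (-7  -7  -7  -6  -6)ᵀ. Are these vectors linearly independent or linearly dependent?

linearly dependent

One vector is a scalar multiple of another, so the set is dependent.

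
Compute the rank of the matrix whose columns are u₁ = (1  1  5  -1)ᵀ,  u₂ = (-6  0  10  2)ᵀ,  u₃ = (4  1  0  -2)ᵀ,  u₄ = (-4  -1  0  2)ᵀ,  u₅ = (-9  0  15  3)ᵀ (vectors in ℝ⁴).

rank 2

Put the 4×5 matrix [u₁|u₂|u₃|u₄|u₅] into echelon form.
There are 2 pivot columns, so rank = 2.
(With 5 elements in a 4-dimensional space the rank is at most 4.)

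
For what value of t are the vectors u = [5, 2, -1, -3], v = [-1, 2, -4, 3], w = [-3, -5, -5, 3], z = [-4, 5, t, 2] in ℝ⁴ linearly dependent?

t = 32/5

Place the vectors as rows of a 4×4 matrix; dependence ⇔ determinant zero.
Cofactor expansion gives det = 384 - 60*t.
This vanishes exactly when t = 32/5.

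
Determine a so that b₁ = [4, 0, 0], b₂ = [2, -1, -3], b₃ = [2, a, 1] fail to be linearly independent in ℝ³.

Place the vectors as rows of a 3×3 matrix; dependence ⇔ determinant zero.
Cofactor expansion gives det = 12*a - 4.
This vanishes exactly when a = 1/3.

a = 1/3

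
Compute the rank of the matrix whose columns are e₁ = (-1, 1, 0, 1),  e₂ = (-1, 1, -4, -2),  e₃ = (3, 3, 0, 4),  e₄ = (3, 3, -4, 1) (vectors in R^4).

Form the matrix with e₁, e₂, e₃, e₄ as columns and reduce.
There are 3 pivot columns, so rank = 3.

3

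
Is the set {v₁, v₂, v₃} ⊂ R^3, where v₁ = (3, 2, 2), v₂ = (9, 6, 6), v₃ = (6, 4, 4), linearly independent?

Row-reduce the matrix whose columns are v₁, v₂, v₃.
The reduction yields 1 nonzero row, so the rank is 1.
Since rank 1 < 3, the set is linearly dependent.

linearly dependent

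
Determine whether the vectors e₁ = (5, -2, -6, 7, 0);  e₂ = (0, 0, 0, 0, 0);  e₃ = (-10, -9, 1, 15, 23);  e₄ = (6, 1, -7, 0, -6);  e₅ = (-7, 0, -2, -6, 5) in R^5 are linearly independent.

One of the vectors is the zero vector, so the set is linearly dependent.

linearly dependent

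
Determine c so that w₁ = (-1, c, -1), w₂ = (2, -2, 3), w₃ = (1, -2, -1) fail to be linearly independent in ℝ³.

The vectors are dependent exactly when the determinant of the matrix with rows w₁, w₂, w₃ vanishes.
Cofactor expansion gives det = 5*c - 6.
Setting this to zero gives c = 6/5.

c = 6/5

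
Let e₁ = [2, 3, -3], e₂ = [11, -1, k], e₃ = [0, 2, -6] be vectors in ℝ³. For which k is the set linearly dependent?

k = 36

The set is linearly dependent precisely when det[e₁; e₂; e₃] = 0.
Cofactor expansion gives det = 144 - 4*k.
Solving 144 - 4*k = 0 yields k = 36.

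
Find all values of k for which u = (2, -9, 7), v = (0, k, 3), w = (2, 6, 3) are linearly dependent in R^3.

k = -45/4

Dependence holds iff the 3×3 matrix [u v w] is singular.
Expanding, det = -8*k - 90.
Solving -8*k - 90 = 0 yields k = -45/4.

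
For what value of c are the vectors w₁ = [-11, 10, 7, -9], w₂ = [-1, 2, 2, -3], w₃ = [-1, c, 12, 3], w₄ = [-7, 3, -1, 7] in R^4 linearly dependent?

c = 31/2

The vectors are dependent exactly when the determinant of the matrix with rows w₁, w₂, w₃, w₄ vanishes.
Cofactor expansion gives det = 60*c - 930.
Setting this to zero gives c = 31/2.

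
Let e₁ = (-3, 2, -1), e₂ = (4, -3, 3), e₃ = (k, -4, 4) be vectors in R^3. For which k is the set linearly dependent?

k = 16/3

Dependence holds iff the 3×3 matrix [e₁ e₂ e₃] is singular.
Expanding, det = 3*k - 16.
Solving 3*k - 16 = 0 yields k = 16/3.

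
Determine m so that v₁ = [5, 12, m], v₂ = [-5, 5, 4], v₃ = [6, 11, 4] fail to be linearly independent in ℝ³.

m = 24/5

Place the vectors as rows of a 3×3 matrix; dependence ⇔ determinant zero.
The determinant works out to 408 - 85*m.
This vanishes exactly when m = 24/5.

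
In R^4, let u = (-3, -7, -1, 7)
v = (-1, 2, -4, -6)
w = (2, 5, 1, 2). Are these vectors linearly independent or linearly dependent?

linearly independent

Row-reduce the matrix whose columns are u, v, w.
The reduction yields 3 nonzero rows, so the rank is 3.
Since rank = 3 (the number of vectors), the set is linearly independent.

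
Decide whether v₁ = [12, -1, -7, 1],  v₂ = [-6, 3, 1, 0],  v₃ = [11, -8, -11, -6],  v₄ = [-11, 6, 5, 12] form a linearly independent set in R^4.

linearly independent

The matrix [v₁|v₂|v₃|v₄] has determinant -3560.
A nonzero determinant means the columns are linearly independent.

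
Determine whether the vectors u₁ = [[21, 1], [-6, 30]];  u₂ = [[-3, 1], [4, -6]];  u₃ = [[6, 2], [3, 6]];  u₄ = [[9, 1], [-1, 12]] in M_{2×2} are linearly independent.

linearly dependent

Take coordinates with respect to the standard basis {E₁₁, E₁₂, E₂₁, E₂₂}.
Row-reduce the matrix whose columns are u₁, u₂, u₃, u₄.
The reduction yields 2 nonzero rows, so the rank is 2.
Since rank 2 < 4, the set is linearly dependent.
Indeed u₁ + 3u₂ - 2u₃ = 0.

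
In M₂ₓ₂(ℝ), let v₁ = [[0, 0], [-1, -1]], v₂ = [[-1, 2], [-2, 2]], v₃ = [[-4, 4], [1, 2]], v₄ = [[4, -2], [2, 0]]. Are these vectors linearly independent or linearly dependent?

linearly independent

Write each element as a coordinate vector in ℝ⁴ using {E₁₁, E₁₂, E₂₁, E₂₂}.
Form the 4×4 matrix with these as columns; its determinant is 34.
A nonzero determinant means the columns are linearly independent.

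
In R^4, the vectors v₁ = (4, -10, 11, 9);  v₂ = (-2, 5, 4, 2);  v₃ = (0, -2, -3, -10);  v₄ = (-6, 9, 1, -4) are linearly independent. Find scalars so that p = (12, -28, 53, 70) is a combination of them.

Solve the system with v₁, v₂, v₃, v₄ as columns and p as the right-hand side.
The system has the unique solution (c₁, …, c₄) = (4, -1, -4, 1).

p = 4v₁ - v₂ - 4v₃ + v₄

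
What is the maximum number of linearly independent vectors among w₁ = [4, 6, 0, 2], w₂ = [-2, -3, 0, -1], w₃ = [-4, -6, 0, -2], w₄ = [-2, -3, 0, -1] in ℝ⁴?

Put the 4×4 matrix [w₁|w₂|w₃|w₄] into echelon form.
Reduction leaves 1 leading entry, giving rank 1.

1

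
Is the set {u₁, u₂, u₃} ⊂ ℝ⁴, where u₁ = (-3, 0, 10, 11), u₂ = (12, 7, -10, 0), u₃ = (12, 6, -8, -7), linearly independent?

Place the vectors as rows of a 3×4 matrix and reduce to echelon form.
The reduction yields 3 nonzero rows, so the rank is 3.
Since rank = 3 (the number of vectors), the set is linearly independent.

linearly independent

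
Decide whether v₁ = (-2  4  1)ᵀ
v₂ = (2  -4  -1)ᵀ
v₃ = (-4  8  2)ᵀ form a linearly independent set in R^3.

linearly dependent

Form the 3×3 matrix with these as columns; its determinant is 0.
A zero determinant means the columns are linearly dependent.
Indeed v₁ + v₂ = 0.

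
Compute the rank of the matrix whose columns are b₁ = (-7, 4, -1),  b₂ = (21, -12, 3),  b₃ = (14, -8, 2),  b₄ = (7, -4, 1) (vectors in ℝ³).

Row-reduce the 4×3 matrix with these as rows.
Reduction leaves 1 leading entry, giving rank 1.
(With 4 elements in a 3-dimensional space the rank is at most 3.)

1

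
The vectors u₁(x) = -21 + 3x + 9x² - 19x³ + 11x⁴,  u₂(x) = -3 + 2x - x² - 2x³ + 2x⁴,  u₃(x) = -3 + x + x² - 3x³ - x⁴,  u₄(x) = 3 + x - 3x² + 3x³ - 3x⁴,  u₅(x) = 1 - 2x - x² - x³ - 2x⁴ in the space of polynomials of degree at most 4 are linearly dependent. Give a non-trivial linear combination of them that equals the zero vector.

u₁ - 2u₂ - 2u₃ + 3u₄ = 0

Take coordinates with respect to {1, x, …, x⁴}.
Set up α₁u₁ + … + α₅u₅ = 0 and solve the homogeneous system.
The free variable yields coefficients (1, -2, -2, 3, 0) (any nonzero multiple also works).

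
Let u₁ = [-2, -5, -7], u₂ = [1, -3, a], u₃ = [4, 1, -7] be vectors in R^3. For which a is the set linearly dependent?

Place the vectors as rows of a 3×3 matrix; dependence ⇔ determinant zero.
Expanding, det = -18*a - 168.
Setting this to zero gives a = -28/3.

a = -28/3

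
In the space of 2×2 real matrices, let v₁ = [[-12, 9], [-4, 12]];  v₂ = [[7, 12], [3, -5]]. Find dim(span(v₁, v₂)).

2

Pass to coordinate vectors with respect to the basis {E₁₁, E₁₂, E₂₁, E₂₂}.
Form the matrix with v₁, v₂ as columns and reduce.
Exactly 2 pivots survive; hence the rank is 2.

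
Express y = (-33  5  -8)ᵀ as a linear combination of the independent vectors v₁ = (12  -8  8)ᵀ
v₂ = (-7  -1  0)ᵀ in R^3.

Solve the system with v₁, v₂ as columns and y as the right-hand side.
Row-reducing the augmented matrix gives the unique coefficients (c₁, c₂) = (-1, 3).

y = -v₁ + 3v₂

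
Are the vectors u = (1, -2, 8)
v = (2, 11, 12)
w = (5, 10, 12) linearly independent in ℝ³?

linearly independent

Row-reduce the matrix whose columns are u, v, w.
The reduction yields 3 nonzero rows, so the rank is 3.
Since rank = 3 (the number of vectors), the set is linearly independent.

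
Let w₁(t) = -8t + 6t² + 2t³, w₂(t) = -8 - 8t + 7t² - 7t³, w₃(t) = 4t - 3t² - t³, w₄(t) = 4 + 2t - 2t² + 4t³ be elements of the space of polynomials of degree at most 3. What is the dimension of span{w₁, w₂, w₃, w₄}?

Use coordinates relative to {1, t, …, t³}.
Row-reduce the 4×4 matrix with these as rows.
Exactly 2 pivots survive; hence the rank is 2.

dim = 2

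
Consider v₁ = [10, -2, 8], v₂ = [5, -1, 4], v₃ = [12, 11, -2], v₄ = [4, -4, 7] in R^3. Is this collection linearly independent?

linearly dependent

There are 4 vectors in a 3-dimensional space, so they cannot be linearly independent.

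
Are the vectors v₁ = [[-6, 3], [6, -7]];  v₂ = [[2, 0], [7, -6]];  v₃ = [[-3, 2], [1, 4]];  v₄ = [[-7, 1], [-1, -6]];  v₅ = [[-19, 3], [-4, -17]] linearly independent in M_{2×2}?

linearly dependent

Write each element as a coordinate vector in ℝ⁴ using {E₁₁, E₁₂, E₂₁, E₂₂}.
There are 5 vectors in a 4-dimensional space, so they cannot be linearly independent.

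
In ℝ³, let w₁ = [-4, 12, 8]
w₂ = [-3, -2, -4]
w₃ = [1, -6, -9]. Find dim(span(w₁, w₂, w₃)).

Put the 3×3 matrix [w₁|w₂|w₃] into echelon form.
Reduction leaves 3 leading entries, giving rank 3.

3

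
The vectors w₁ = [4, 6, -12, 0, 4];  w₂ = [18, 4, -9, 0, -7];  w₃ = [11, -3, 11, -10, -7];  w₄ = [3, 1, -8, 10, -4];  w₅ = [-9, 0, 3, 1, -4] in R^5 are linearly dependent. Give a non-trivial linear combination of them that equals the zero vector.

Write the vectors as columns of a matrix and find a nonzero vector in its null space.
A generator of the null space is (1, -1, 1, 1, 0).

w₁ - w₂ + w₃ + w₄ = 0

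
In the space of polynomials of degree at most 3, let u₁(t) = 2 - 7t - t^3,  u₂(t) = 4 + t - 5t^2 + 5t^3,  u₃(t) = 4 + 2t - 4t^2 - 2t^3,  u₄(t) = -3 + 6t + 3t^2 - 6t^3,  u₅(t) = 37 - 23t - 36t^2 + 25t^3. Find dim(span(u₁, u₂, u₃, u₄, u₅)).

Represent each element by its coordinate vector in ℝ⁴.
Row-reduce the 5×4 matrix with these as rows.
The echelon form has 4 nonzero rows, so the rank is 4.
(With 5 elements in a 4-dimensional space the rank is at most 4.)

dim = 4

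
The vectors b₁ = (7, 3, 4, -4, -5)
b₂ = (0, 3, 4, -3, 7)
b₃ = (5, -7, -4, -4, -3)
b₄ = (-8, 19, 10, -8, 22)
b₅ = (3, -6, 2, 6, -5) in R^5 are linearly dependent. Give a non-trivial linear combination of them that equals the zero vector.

Row-reduce the matrix with b₁, b₂, b₃, b₄, b₅ as columns; the null space gives the coefficients.
The free variable yields coefficients (0, 2, -1, -1, -1) (any nonzero multiple also works).

2b₂ - b₃ - b₄ - b₅ = 0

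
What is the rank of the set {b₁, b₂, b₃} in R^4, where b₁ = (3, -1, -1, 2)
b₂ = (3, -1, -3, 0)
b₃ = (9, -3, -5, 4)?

2

Form the matrix with b₁, b₂, b₃ as columns and reduce.
Reduction leaves 2 leading entries, giving rank 2.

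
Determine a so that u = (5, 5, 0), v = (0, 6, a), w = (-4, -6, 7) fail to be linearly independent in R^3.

a = -21

The vectors are dependent exactly when the determinant of the matrix with rows u, v, w vanishes.
Cofactor expansion gives det = 10*a + 210.
This vanishes exactly when a = -21.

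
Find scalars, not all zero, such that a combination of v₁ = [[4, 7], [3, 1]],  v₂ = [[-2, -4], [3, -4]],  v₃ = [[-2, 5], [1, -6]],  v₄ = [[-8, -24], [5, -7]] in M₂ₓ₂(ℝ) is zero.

Take coordinates with respect to {E₁₁, E₁₂, E₂₁, E₂₂}.
Set up α₁v₁ + … + α₄v₄ = 0 and solve the homogeneous system.
The free variable yields coefficients (1, -3, 1, 1) (any nonzero multiple also works).

v₁ - 3v₂ + v₃ + v₄ = 0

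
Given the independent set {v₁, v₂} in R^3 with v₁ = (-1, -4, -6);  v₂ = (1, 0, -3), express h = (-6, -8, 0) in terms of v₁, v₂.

Since v₁, v₂ are independent, the coefficients expressing h are uniquely determined by a linear system.
Row-reducing the augmented matrix gives the unique coefficients (c₁, c₂) = (2, -4).

h = 2v₁ - 4v₂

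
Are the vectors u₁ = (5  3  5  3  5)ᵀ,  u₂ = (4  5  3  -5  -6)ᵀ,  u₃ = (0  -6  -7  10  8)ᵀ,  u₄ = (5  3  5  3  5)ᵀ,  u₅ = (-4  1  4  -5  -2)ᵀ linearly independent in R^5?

linearly dependent

Two of the vectors are equal, giving an immediate dependence.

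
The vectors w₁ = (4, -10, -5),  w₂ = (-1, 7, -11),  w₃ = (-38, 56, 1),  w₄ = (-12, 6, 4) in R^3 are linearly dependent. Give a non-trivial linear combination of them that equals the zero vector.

3w₁ - 2w₂ + w₃ - 2w₄ = 0

Row-reduce the matrix with w₁, w₂, w₃, w₄ as columns; the null space gives the coefficients.
One solution (up to scaling) is (3, -2, 1, -2).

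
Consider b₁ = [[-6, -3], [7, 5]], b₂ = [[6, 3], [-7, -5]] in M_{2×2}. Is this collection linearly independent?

linearly dependent

Write each element as a coordinate vector in ℝ⁴ using {E₁₁, E₁₂, E₂₁, E₂₂}.
Place the vectors as rows of a 2×4 matrix and reduce to echelon form.
The reduction yields 1 nonzero row, so the rank is 1.
Since rank 1 < 2, the set is linearly dependent.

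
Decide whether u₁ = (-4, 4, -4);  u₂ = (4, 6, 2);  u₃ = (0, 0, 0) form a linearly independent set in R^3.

linearly dependent

One of the vectors is the zero vector, so the set is linearly dependent.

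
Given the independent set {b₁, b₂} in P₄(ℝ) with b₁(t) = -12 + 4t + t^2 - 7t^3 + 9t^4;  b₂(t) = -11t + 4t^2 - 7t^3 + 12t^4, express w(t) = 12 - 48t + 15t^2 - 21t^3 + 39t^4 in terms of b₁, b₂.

w = -b₁ + 4b₂

Work in coordinates with respect to the standard basis {1, t, …, t^4}.
Solve the system with b₁, b₂ as columns and w as the right-hand side.
Row-reducing the augmented matrix gives the unique coefficients (a₁, a₂) = (-1, 4).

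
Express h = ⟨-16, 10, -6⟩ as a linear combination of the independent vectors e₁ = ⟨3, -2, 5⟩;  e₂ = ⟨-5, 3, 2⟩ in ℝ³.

h = -2e₁ + 2e₂

Since e₁, e₂ are independent, the coefficients expressing h are uniquely determined by a linear system.
The system has the unique solution (a₁, a₂) = (-2, 2).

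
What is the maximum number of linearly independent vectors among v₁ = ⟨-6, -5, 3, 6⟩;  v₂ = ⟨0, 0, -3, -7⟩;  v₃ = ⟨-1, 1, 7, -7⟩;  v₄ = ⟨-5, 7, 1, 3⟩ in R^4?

4

Form the matrix with v₁, v₂, v₃, v₄ as columns and reduce.
The echelon form has 4 nonzero rows, so the rank is 4.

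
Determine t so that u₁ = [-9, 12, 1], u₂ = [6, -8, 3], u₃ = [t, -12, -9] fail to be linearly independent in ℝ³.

The vectors are dependent exactly when the determinant of the matrix with rows u₁, u₂, u₃ vanishes.
The determinant works out to 44*t - 396.
Setting this to zero gives t = 9.

t = 9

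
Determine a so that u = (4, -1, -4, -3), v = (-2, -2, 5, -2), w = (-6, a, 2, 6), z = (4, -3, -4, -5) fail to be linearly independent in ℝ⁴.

The vectors are dependent exactly when the determinant of the matrix with rows u, v, w, z vanishes.
Expanding, det = 24*a - 40.
Setting this to zero gives a = 5/3.

a = 5/3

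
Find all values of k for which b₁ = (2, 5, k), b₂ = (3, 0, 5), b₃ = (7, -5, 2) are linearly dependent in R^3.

The set is linearly dependent precisely when det[b₁; b₂; b₃] = 0.
Cofactor expansion gives det = 195 - 15*k.
Solving 195 - 15*k = 0 yields k = 13.

k = 13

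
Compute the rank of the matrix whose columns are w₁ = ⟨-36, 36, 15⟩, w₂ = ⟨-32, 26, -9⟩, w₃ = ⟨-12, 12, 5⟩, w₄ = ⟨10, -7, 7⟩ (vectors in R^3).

Row-reduce the 4×3 matrix with these as rows.
Reduction leaves 2 leading entries, giving rank 2.
(With 4 elements in a 3-dimensional space the rank is at most 3.)

2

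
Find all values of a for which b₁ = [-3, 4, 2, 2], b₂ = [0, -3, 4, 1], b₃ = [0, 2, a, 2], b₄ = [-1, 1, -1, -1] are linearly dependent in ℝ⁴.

a = 1/2

The vectors are dependent exactly when the determinant of the matrix with rows b₁, b₂, b₃, b₄ vanishes.
The determinant works out to 8 - 16*a.
Solving 8 - 16*a = 0 yields a = 1/2.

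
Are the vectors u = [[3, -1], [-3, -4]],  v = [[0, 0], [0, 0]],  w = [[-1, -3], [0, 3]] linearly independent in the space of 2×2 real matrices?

Take coordinates with respect to the standard basis {E₁₁, E₁₂, E₂₁, E₂₂}.
One of the vectors is the zero vector, so the set is linearly dependent.

linearly dependent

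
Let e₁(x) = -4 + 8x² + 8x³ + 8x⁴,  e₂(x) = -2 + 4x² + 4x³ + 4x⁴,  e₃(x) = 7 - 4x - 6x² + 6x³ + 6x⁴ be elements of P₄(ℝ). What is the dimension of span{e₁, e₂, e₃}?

Pass to coordinate vectors with respect to the basis {1, x, …, x⁴}.
Put the 5×3 matrix [e₁|e₂|e₃] into echelon form.
Exactly 2 pivots survive; hence the rank is 2.

dim = 2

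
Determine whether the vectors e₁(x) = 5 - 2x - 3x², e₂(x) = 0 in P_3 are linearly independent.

linearly dependent

Take coordinates with respect to the standard basis {1, x, …, x³}.
One of the vectors is the zero vector, so the set is linearly dependent.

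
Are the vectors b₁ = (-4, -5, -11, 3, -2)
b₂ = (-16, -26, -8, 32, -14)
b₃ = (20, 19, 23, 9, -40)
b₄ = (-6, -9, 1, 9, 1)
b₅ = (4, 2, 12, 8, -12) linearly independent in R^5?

linearly dependent

Form the 5×5 matrix with these as columns; its determinant is 0.
A zero determinant means the columns are linearly dependent.
Indeed 5b₁ - 3b₂ + b₃ + 8b₄ = 0.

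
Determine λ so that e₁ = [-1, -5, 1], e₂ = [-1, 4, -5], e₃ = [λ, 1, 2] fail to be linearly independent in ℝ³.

λ = 8/7

Dependence holds iff the 3×3 matrix [e₁ e₂ e₃] is singular.
The determinant works out to 21*λ - 24.
Solving 21*λ - 24 = 0 yields λ = 8/7.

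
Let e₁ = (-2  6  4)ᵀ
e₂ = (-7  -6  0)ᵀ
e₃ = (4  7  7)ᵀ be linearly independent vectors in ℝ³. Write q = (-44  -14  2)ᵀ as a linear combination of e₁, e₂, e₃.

Write q = α₁e₁ + … + α₃e₃ and equate components.
Back-substitution yields (α₁, α₂, α₃) = (4, 4, -2).

q = 4e₁ + 4e₂ - 2e₃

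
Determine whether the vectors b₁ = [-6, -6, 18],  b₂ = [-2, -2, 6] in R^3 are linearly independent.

linearly dependent

One vector is a scalar multiple of another, so the set is dependent.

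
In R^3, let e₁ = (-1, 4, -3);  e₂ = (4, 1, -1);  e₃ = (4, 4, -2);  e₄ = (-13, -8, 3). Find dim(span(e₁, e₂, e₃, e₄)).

Form the matrix with e₁, e₂, e₃, e₄ as columns and reduce.
Exactly 3 pivots survive; hence the rank is 3.
(With 4 elements in a 3-dimensional space the rank is at most 3.)

dim = 3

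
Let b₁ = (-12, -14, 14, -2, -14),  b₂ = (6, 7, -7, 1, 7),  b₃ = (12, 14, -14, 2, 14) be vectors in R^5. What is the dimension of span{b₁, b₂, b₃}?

Apply Gaussian elimination to the matrix whose rows are b₁, b₂, b₃.
There is 1 pivot column, so rank = 1.

dim = 1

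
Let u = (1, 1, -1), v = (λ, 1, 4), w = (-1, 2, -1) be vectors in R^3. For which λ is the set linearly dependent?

Place the vectors as rows of a 3×3 matrix; dependence ⇔ determinant zero.
Expanding, det = -λ - 14.
Setting this to zero gives λ = -14.

λ = -14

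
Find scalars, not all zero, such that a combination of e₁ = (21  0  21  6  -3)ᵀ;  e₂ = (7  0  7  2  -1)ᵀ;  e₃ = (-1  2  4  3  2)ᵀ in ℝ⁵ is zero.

e₁ - 3e₂ = 0

Set up α₁e₁ + … + α₃e₃ = 0 and solve the homogeneous system.
The free variable yields coefficients (1, -3, 0) (any nonzero multiple also works).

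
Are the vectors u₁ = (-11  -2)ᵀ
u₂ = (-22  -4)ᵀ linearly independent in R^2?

Place the vectors as rows of a 2×2 matrix and reduce to echelon form.
The reduction yields 1 nonzero row, so the rank is 1.
Since rank 1 < 2, the set is linearly dependent.
Indeed 2u₁ - u₂ = 0.

linearly dependent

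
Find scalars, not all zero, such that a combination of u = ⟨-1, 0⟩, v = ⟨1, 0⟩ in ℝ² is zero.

u + v = 0

Write the vectors as columns of a matrix and find a nonzero vector in its null space.
The free variable yields coefficients (1, 1) (any nonzero multiple also works).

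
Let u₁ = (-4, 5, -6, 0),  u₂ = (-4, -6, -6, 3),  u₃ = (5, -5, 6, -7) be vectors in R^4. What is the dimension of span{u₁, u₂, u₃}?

3

Put the 4×3 matrix [u₁|u₂|u₃] into echelon form.
The echelon form has 3 nonzero rows, so the rank is 3.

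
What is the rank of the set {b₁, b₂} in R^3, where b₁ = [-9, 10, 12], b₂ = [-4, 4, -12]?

rank 2

Form the matrix with b₁, b₂ as columns and reduce.
The echelon form has 2 nonzero rows, so the rank is 2.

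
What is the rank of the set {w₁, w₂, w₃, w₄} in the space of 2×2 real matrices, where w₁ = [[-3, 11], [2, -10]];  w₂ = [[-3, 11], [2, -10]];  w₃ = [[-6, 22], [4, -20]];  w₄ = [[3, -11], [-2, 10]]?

rank 1

Pass to coordinate vectors with respect to the basis {E₁₁, E₁₂, E₂₁, E₂₂}.
Row-reduce the 4×4 matrix with these as rows.
Exactly 1 pivot survives; hence the rank is 1.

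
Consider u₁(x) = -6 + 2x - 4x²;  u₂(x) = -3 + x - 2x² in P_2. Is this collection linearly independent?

Take coordinates with respect to the standard basis {1, x, x²}.
One vector is a scalar multiple of another, so the set is dependent.

linearly dependent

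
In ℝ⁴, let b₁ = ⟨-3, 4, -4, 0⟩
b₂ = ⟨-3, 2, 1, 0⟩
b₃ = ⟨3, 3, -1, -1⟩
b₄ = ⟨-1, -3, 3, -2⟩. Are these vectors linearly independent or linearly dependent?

Form the 4×4 matrix with these as columns; its determinant is -189.
A nonzero determinant means the columns are linearly independent.

linearly independent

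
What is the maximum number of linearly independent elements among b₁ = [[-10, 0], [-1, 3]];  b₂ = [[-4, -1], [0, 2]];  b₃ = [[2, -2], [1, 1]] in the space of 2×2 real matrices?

2

Pass to coordinate vectors with respect to the basis {E₁₁, E₁₂, E₂₁, E₂₂}.
Apply Gaussian elimination to the matrix whose rows are b₁, b₂, b₃.
The echelon form has 2 nonzero rows, so the rank is 2.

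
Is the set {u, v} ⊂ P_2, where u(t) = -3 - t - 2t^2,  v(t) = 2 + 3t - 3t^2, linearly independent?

linearly independent

Write each element as a coordinate vector in ℝ³ using {1, t, t^2}.
Place the vectors as rows of a 2×3 matrix and reduce to echelon form.
The reduction yields 2 nonzero rows, so the rank is 2.
Since rank = 2 (the number of vectors), the set is linearly independent.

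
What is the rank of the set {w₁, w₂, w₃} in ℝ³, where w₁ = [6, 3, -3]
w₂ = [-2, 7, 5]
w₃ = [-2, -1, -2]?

3

Put the 3×3 matrix [w₁|w₂|w₃] into echelon form.
The echelon form has 3 nonzero rows, so the rank is 3.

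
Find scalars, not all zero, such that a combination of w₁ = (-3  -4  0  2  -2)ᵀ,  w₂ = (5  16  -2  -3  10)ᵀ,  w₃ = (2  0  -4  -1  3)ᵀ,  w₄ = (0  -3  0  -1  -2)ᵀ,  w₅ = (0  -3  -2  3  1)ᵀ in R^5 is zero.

Write the vectors as columns of a matrix and find a nonzero vector in its null space.
One solution (up to scaling) is (1, 1, -1, 3, 1).

w₁ + w₂ - w₃ + 3w₄ + w₅ = 0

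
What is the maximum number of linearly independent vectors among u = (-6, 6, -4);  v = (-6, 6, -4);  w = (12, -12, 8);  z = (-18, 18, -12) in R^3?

Form the matrix with u, v, w, z as columns and reduce.
There is 1 pivot column, so rank = 1.
(With 4 elements in a 3-dimensional space the rank is at most 3.)

1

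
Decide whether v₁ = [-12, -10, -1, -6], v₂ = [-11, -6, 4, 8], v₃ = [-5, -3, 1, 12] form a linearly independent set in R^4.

linearly independent

Place the vectors as rows of a 3×4 matrix and reduce to echelon form.
The reduction yields 3 nonzero rows, so the rank is 3.
Since rank = 3 (the number of vectors), the set is linearly independent.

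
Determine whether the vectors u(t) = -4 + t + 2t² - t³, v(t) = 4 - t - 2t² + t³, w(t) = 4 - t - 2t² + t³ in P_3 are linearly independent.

Write each element as a coordinate vector in ℝ⁴ using {1, t, …, t³}.
Row-reduce the matrix whose columns are u, v, w.
The reduction yields 1 nonzero row, so the rank is 1.
Since rank 1 < 3, the set is linearly dependent.

linearly dependent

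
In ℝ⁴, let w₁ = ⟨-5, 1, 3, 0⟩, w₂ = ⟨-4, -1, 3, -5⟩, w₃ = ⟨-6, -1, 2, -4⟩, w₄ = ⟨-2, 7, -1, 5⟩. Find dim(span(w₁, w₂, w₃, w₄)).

Row-reduce the 4×4 matrix with these as rows.
Exactly 4 pivots survive; hence the rank is 4.

4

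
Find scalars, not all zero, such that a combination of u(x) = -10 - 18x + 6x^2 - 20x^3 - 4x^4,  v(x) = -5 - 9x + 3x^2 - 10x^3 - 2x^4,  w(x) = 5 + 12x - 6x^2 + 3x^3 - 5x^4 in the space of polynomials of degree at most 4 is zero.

Pass to coordinate vectors relative to the basis {1, x, …, x^4}.
Set up α₁u + … + α₃w = 0 and solve the homogeneous system.
The free variable yields coefficients (1, -2, 0) (any nonzero multiple also works).

u - 2v = 0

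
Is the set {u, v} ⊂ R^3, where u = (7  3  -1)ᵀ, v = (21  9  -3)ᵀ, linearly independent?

Row-reduce the matrix whose columns are u, v.
The reduction yields 1 nonzero row, so the rank is 1.
Since rank 1 < 2, the set is linearly dependent.
Indeed 3u - v = 0.

linearly dependent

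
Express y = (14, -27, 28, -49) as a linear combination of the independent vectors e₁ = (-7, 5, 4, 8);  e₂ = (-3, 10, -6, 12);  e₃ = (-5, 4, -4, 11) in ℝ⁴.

Write y = α₁e₁ + … + α₃e₃ and equate components.
Back-substitution yields (α₁, α₂, α₃) = (1, -2, -3).

y = e₁ - 2e₂ - 3e₃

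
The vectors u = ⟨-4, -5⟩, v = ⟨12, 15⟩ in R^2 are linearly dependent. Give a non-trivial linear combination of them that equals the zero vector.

3u + v = 0

Solve the homogeneous system with u, v as columns by row-reducing the coefficient matrix.
One solution (up to scaling) is (3, 1).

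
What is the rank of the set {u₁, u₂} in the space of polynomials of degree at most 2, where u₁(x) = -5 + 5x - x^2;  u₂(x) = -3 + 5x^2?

Use coordinates relative to {1, x, x^2}.
Apply Gaussian elimination to the matrix whose rows are u₁, u₂.
Exactly 2 pivots survive; hence the rank is 2.

2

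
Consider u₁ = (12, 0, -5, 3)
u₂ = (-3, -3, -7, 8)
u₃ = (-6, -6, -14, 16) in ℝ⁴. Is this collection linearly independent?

linearly dependent

One vector is a scalar multiple of another, so the set is dependent.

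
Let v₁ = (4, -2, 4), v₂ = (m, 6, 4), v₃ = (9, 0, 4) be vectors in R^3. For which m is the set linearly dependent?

m = 24

Dependence holds iff the 3×3 matrix [v₁ v₂ v₃] is singular.
Expanding, det = 8*m - 192.
This vanishes exactly when m = 24.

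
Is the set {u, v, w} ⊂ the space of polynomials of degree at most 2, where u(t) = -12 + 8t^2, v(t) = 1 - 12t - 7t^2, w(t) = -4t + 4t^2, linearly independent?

Write each element as a coordinate vector in ℝ³ using {1, t, t^2}.
The matrix [u|v|w] has determinant 880.
A nonzero determinant means the columns are linearly independent.

linearly independent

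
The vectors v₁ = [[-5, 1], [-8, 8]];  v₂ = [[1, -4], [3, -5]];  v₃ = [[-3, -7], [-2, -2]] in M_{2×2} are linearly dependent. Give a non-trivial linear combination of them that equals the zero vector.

v₁ + 2v₂ - v₃ = 0

Pass to coordinate vectors relative to the basis {E₁₁, E₁₂, E₂₁, E₂₂}.
Write the vectors as columns of a matrix and find a nonzero vector in its null space.
A generator of the null space is (1, 2, -1).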